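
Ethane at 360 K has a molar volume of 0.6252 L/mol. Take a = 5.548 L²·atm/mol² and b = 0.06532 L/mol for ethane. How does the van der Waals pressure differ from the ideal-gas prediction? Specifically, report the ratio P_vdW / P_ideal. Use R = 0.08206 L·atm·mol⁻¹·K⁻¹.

P_vdW / P_ideal ≈ 0.8163

Ideal: P_ideal = RT/V_m = (0.08206)(360)/0.6252 = 47.2514 atm
vdW: P = RT/(V_m − b) − a/V_m² = 29.5416/0.559880 − 5.548/0.390875 = 52.7642 − 14.1938 = 38.5704 atm
Ratio = 38.5704/47.2514 = 0.8163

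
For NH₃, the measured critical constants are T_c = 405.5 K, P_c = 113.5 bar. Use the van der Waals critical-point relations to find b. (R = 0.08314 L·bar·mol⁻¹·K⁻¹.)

From T_c = 8a/(27Rb) and P_c = a/(27b²): b = R T_c/(8 P_c).
b = (0.08314)(405.5)/(8×113.5) = 33.713/908.00 = 0.03713 L/mol

b ≈ 0.03713 L/mol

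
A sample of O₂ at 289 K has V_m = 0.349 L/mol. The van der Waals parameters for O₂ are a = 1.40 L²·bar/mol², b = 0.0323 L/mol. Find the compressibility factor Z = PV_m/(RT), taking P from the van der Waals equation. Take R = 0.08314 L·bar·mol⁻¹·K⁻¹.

P = RT/(V_m − b) − a/V_m² = (0.08314)(289)/(0.349 − 0.0323) − 1.40/(0.349)²
  = 24.027/0.31670 − 11.494 = 75.867 − 11.494 = 64.373 bar
Z = PV_m/(RT) = (64.373)(0.349)/((0.08314)(289)) = 22.466/24.027 = 0.9350

Z ≈ 0.9350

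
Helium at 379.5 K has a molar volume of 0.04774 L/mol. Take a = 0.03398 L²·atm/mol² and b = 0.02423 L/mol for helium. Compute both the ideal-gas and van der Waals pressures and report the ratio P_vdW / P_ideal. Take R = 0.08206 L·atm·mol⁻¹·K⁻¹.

P_vdW / P_ideal ≈ 2.008

Ideal: P_ideal = RT/V_m = (0.08206)(379.5)/0.04774 = 652.320 atm
vdW: P = RT/(V_m − b) − a/V_m² = 31.1418/0.0235100 − 0.03398/0.00227911 = 1324.62 − 14.9093 = 1309.71 atm
Ratio = 1309.71/652.320 = 2.008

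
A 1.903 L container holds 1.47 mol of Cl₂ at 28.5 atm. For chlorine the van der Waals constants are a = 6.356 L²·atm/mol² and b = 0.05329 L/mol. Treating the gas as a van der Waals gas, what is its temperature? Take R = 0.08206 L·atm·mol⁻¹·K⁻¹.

T = (P + a n²/V²)(V − nb)/(nR)
P + a n²/V² = 28.5 + (6.356)(1.47)²/(1.903)² = 32.293 atm
V − nb = 1.903 − (1.47)(0.05329) = 1.8247 L
T = (32.293)(1.8247)/((1.47)(0.08206)) = 488.5 K

T ≈ 488.5 K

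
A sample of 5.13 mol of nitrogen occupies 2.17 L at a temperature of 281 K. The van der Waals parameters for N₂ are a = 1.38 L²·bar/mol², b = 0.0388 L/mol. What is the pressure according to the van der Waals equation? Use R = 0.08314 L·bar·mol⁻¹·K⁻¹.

P ≈ 53.09 bar

P = nRT/(V − nb) − a n²/V²
nRT/(V − nb) = (5.13)(0.08314)(281)/(2.17 − 5.13×0.0388) = 119.85/1.9710 = 60.807 bar
a n²/V² = (1.38)(5.13)²/(2.17)² = 7.7125 bar
P = 60.807 − 7.7125 = 53.09 bar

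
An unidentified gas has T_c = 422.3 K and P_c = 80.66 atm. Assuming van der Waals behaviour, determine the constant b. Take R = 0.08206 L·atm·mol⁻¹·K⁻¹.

b ≈ 0.05370 L/mol

From T_c = 8a/(27Rb) and P_c = a/(27b²): b = R T_c/(8 P_c).
b = (0.08206)(422.3)/(8×80.66) = 34.654/645.28 = 0.05370 L/mol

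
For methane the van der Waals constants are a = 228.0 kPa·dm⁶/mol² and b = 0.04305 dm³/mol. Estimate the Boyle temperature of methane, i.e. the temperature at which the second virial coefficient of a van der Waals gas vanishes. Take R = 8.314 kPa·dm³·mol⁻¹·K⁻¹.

For a van der Waals gas the second virial coefficient B₂ = b − a/(RT) vanishes at T_B = a/(Rb).
T_B = 228.0/(8.314×0.04305) = 228.0/0.35792 = 637.0 K

T_B ≈ 637.0 K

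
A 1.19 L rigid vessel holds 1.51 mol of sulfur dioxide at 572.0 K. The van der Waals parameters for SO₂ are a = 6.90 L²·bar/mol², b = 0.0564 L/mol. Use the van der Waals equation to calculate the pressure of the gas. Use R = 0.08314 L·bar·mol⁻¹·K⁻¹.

P = nRT/(V − nb) − a n²/V²
nRT/(V − nb) = (1.51)(0.08314)(572.0)/(1.19 − 1.51×0.0564) = 71.810/1.1048 = 64.998 bar
a n²/V² = (6.90)(1.51)²/(1.19)² = 11.110 bar
P = 64.998 − 11.110 = 53.89 bar

P ≈ 53.89 bar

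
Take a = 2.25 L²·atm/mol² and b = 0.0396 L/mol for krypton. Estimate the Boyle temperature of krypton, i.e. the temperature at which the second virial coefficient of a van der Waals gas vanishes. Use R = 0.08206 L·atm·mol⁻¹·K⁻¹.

T_B ≈ 692.4 K

For a van der Waals gas the second virial coefficient B₂ = b − a/(RT) vanishes at T_B = a/(Rb).
T_B = 2.25/(0.08206×0.0396) = 2.25/0.0032496 = 692.4 K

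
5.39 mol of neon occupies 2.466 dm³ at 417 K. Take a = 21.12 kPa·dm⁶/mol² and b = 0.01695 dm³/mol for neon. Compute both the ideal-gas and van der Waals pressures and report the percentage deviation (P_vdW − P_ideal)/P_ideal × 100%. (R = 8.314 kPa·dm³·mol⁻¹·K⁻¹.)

Ideal: P_ideal = nRT/V = (5.39)(8.314)(417)/2.466 = 7577.78 kPa
vdW: P = nRT/(V − nb) − a n²/V² = 18686.8/2.37464 − 613.580/6.08116 = 7869.32 − 100.899 = 7768.42 kPa
% deviation = (7768.42 − 7577.78)/7577.78 × 100% = 2.52%

2.52 %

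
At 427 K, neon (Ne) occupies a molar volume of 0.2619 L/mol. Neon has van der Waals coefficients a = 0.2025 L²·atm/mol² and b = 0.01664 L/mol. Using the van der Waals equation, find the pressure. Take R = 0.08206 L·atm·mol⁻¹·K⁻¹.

P = RT/(V_m − b) − a/V_m²
RT/(V_m − b) = (0.08206)(427)/(0.2619 − 0.01664) = 35.040/0.24526 = 142.87 atm
a/V_m² = 0.2025/(0.2619)² = 2.9523 atm
P = 142.87 − 2.9523 = 139.9 atm

P ≈ 139.9 atm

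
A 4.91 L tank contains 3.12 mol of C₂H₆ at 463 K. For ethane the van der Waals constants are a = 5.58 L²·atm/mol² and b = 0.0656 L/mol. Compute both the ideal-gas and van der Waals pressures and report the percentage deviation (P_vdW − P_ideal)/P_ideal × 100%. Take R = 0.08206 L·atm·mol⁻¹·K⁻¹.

Ideal: P_ideal = nRT/V = (3.12)(0.08206)(463)/4.91 = 24.1427 atm
vdW: P = nRT/(V − nb) − a n²/V² = 118.541/4.70533 − 54.3180/24.1081 = 25.1929 − 2.25310 = 22.9398 atm
% deviation = (22.9398 − 24.1427)/24.1427 × 100% = -4.98%

-4.98 %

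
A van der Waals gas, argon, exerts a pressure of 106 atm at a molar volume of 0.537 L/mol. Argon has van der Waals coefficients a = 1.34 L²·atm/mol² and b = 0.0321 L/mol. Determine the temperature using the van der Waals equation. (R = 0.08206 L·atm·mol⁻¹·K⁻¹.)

T ≈ 680.8 K

T = (P + a/V_m²)(V_m − b)/R
P + a/V_m² = 106 + 1.34/(0.537)² = 110.65 atm
V_m − b = 0.537 − 0.0321 = 0.50490 L/mol
T = (110.65)(0.50490)/0.08206 = 680.8 K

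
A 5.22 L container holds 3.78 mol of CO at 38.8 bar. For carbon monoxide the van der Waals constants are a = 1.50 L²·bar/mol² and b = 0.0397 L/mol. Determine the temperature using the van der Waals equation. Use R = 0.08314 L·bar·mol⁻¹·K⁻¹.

T = (P + a n²/V²)(V − nb)/(nR)
P + a n²/V² = 38.8 + (1.50)(3.78)²/(5.22)² = 39.587 bar
V − nb = 5.22 − (3.78)(0.0397) = 5.0699 L
T = (39.587)(5.0699)/((3.78)(0.08314)) = 638.6 K

T ≈ 638.6 K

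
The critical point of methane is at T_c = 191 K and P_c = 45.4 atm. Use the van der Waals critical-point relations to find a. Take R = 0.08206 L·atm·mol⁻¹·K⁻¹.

From T_c = 8a/(27Rb) and P_c = a/(27b²): a = 27 R² T_c²/(64 P_c).
a = 27×(0.08206)²×(191)²/(64×45.4) = 6632.7/2905.6 = 2.283 L²·atm/mol²

a ≈ 2.283 L²·atm/mol²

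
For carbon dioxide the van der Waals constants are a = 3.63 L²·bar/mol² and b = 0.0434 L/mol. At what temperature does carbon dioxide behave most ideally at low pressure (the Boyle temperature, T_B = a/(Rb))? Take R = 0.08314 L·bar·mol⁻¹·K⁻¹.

For a van der Waals gas the second virial coefficient B₂ = b − a/(RT) vanishes at T_B = a/(Rb).
T_B = 3.63/(0.08314×0.0434) = 3.63/0.0036083 = 1006 K

T_B ≈ 1006 K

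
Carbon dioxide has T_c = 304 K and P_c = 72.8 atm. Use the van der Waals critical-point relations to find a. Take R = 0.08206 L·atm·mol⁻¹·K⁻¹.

a ≈ 3.606 L²·atm/mol²

From T_c = 8a/(27Rb) and P_c = a/(27b²): a = 27 R² T_c²/(64 P_c).
a = 27×(0.08206)²×(304)²/(64×72.8) = 16803/4659.2 = 3.606 L²·atm/mol²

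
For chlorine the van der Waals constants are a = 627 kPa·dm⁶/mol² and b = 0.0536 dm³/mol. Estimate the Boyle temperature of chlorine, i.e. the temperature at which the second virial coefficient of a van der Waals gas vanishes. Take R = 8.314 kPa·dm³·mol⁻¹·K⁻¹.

T_B ≈ 1407 K

For a van der Waals gas the second virial coefficient B₂ = b − a/(RT) vanishes at T_B = a/(Rb).
T_B = 627/(8.314×0.0536) = 627/0.44563 = 1407 K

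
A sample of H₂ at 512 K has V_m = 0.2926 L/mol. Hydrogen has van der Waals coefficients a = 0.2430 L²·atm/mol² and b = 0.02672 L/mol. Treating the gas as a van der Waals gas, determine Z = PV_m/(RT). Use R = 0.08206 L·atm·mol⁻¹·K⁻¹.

Z ≈ 1.081

P = RT/(V_m − b) − a/V_m² = (0.08206)(512)/(0.2926 − 0.02672) − 0.2430/(0.2926)²
  = 42.015/0.26588 − 2.8383 = 158.02 − 2.8383 = 155.18 atm
Z = PV_m/(RT) = (155.18)(0.2926)/((0.08206)(512)) = 45.406/42.015 = 1.081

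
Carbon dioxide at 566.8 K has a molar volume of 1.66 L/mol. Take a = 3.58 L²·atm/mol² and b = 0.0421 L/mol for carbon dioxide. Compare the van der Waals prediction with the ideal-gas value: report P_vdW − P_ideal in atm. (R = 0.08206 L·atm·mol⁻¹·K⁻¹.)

Ideal: P_ideal = RT/V_m = (0.08206)(566.8)/1.66 = 28.0190 atm
vdW: P = RT/(V_m − b) − a/V_m² = 46.5116/1.61790 − 3.58/2.75560 = 28.7481 − 1.29917 = 27.4489 atm
ΔP = 27.4489 − 28.0190 = -0.570 atm

ΔP ≈ -0.570 atm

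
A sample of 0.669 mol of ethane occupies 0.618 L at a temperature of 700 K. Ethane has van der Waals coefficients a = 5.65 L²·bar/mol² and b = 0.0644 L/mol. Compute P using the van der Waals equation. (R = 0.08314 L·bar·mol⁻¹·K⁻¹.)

P ≈ 61.10 bar

P = nRT/(V − nb) − a n²/V²
nRT/(V − nb) = (0.669)(0.08314)(700)/(0.618 − 0.669×0.0644) = 38.934/0.57492 = 67.721 bar
a n²/V² = (5.65)(0.669)²/(0.618)² = 6.6210 bar
P = 67.721 − 6.6210 = 61.10 bar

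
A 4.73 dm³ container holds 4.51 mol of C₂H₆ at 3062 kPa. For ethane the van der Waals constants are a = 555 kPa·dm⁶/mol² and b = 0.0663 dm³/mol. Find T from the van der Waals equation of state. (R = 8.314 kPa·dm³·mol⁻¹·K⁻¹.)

T ≈ 421.5 K

T = (P + a n²/V²)(V − nb)/(nR)
P + a n²/V² = 3062 + (555)(4.51)²/(4.73)² = 3566.6 kPa
V − nb = 4.73 − (4.51)(0.0663) = 4.4310 dm³
T = (3566.6)(4.4310)/((4.51)(8.314)) = 421.5 K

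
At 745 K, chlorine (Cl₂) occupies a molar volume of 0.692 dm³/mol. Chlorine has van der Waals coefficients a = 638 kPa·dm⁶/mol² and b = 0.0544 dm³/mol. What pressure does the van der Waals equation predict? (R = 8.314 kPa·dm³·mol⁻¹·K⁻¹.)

P ≈ 8382 kPa

P = RT/(V_m − b) − a/V_m²
RT/(V_m − b) = (8.314)(745)/(0.692 − 0.0544) = 6193.9/0.63760 = 9714.4 kPa
a/V_m² = 638/(0.692)² = 1332.3 kPa
P = 9714.4 − 1332.3 = 8382 kPa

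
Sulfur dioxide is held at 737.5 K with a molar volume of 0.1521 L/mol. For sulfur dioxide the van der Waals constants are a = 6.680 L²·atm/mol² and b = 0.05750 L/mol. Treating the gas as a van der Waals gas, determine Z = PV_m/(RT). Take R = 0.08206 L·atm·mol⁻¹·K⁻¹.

Z ≈ 0.8821

P = RT/(V_m − b) − a/V_m² = (0.08206)(737.5)/(0.1521 − 0.05750) − 6.680/(0.1521)²
  = 60.519/0.094600 − 288.75 = 639.74 − 288.75 = 350.99 atm
Z = PV_m/(RT) = (350.99)(0.1521)/((0.08206)(737.5)) = 53.386/60.519 = 0.8821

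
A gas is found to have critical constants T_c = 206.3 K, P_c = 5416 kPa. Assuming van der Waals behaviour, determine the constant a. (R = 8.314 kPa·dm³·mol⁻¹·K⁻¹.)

a ≈ 229.2 kPa·dm⁶/mol²

From T_c = 8a/(27Rb) and P_c = a/(27b²): a = 27 R² T_c²/(64 P_c).
a = 27×(8.314)²×(206.3)²/(64×5416) = 79429579/346624 = 229.2 kPa·dm⁶/mol²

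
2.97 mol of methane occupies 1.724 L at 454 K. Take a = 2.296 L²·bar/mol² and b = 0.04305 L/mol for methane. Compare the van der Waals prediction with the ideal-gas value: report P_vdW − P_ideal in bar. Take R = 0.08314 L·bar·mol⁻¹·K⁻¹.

ΔP ≈ -1.605 bar

Ideal: P_ideal = nRT/V = (2.97)(0.08314)(454)/1.724 = 65.0257 bar
vdW: P = nRT/(V − nb) − a n²/V² = 112.104/1.59614 − 20.2528/2.97218 = 70.2344 − 6.81412 = 63.4203 bar
ΔP = 63.4203 − 65.0257 = -1.605 bar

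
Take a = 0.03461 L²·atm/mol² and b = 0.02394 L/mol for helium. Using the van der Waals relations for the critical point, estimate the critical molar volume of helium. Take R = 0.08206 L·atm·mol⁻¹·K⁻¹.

For a van der Waals gas, V_m,c = 3b.
V_m,c = 3×0.02394 = 0.07182 L/mol

V_m,c ≈ 0.07182 L/mol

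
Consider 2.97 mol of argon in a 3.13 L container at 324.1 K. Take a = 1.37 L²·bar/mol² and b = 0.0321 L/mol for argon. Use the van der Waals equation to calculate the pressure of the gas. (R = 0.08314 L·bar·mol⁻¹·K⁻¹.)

P ≈ 25.14 bar

P = nRT/(V − nb) − a n²/V²
nRT/(V − nb) = (2.97)(0.08314)(324.1)/(3.13 − 2.97×0.0321) = 80.029/3.0347 = 26.371 bar
a n²/V² = (1.37)(2.97)²/(3.13)² = 1.2335 bar
P = 26.371 − 1.2335 = 25.14 bar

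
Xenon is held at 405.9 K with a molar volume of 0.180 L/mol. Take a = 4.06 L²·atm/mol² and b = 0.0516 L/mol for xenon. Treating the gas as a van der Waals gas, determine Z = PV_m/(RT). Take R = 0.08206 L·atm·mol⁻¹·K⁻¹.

Z ≈ 0.7247

P = RT/(V_m − b) − a/V_m² = (0.08206)(405.9)/(0.180 − 0.0516) − 4.06/(0.180)²
  = 33.308/0.12840 − 125.31 = 259.41 − 125.31 = 134.10 atm
Z = PV_m/(RT) = (134.10)(0.180)/((0.08206)(405.9)) = 24.138/33.308 = 0.7247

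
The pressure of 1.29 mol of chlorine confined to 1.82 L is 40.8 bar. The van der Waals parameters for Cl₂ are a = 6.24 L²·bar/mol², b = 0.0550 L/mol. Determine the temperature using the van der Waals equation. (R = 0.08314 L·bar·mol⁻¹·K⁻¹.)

T = (P + a n²/V²)(V − nb)/(nR)
P + a n²/V² = 40.8 + (6.24)(1.29)²/(1.82)² = 43.935 bar
V − nb = 1.82 − (1.29)(0.0550) = 1.7491 L
T = (43.935)(1.7491)/((1.29)(0.08314)) = 716.5 K

T ≈ 716.5 K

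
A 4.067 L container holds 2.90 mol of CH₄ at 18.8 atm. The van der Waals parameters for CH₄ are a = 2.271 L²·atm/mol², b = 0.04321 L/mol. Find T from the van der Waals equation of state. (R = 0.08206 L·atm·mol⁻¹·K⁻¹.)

T ≈ 330.5 K

T = (P + a n²/V²)(V − nb)/(nR)
P + a n²/V² = 18.8 + (2.271)(2.90)²/(4.067)² = 19.955 atm
V − nb = 4.067 − (2.90)(0.04321) = 3.9417 L
T = (19.955)(3.9417)/((2.90)(0.08206)) = 330.5 K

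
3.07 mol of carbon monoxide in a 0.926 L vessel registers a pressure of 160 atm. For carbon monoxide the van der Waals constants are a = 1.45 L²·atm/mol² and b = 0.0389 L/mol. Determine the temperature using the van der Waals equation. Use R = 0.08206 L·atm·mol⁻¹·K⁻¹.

T = (P + a n²/V²)(V − nb)/(nR)
P + a n²/V² = 160 + (1.45)(3.07)²/(0.926)² = 175.94 atm
V − nb = 0.926 − (3.07)(0.0389) = 0.80658 L
T = (175.94)(0.80658)/((3.07)(0.08206)) = 563.3 K

T ≈ 563.3 K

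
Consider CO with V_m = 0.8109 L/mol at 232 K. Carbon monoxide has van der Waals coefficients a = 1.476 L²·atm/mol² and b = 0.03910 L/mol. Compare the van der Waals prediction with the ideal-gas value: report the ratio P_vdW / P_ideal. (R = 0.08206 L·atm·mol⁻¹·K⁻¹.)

P_vdW / P_ideal ≈ 0.9551

Ideal: P_ideal = RT/V_m = (0.08206)(232)/0.8109 = 23.4775 atm
vdW: P = RT/(V_m − b) − a/V_m² = 19.0379/0.771800 − 1.476/0.657559 = 24.6669 − 2.24467 = 22.4222 atm
Ratio = 22.4222/23.4775 = 0.9551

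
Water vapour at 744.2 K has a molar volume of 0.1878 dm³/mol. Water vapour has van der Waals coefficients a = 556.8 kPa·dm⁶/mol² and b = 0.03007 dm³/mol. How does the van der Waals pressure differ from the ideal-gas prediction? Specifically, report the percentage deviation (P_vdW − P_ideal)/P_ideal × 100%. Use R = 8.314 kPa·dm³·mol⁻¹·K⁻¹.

Ideal: P_ideal = RT/V_m = (8.314)(744.2)/0.1878 = 32946.1 kPa
vdW: P = RT/(V_m − b) − a/V_m² = 6187.28/0.157730 − 556.8/0.0352688 = 39227.0 − 15787.3 = 23439.7 kPa
% deviation = (23439.7 − 32946.1)/32946.1 × 100% = -28.85%

-28.85 %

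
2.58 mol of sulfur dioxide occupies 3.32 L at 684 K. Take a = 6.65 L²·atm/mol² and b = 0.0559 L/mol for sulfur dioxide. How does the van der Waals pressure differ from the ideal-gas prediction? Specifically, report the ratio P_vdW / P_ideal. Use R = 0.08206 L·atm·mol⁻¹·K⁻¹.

Ideal: P_ideal = nRT/V = (2.58)(0.08206)(684)/3.32 = 43.6184 atm
vdW: P = nRT/(V − nb) − a n²/V² = 144.813/3.17578 − 44.2651/11.0224 = 45.5992 − 4.01592 = 41.5833 atm
Ratio = 41.5833/43.6184 = 0.9533

P_vdW / P_ideal ≈ 0.9533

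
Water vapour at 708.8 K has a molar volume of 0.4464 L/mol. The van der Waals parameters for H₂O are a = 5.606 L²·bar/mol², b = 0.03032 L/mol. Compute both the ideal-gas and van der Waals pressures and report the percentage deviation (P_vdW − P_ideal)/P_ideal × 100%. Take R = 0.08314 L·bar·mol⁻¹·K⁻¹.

-14.02 %

Ideal: P_ideal = RT/V_m = (0.08314)(708.8)/0.4464 = 132.011 bar
vdW: P = RT/(V_m − b) − a/V_m² = 58.9296/0.416080 − 5.606/0.199273 = 141.630 − 28.1323 = 113.498 bar
% deviation = (113.498 − 132.011)/132.011 × 100% = -14.02%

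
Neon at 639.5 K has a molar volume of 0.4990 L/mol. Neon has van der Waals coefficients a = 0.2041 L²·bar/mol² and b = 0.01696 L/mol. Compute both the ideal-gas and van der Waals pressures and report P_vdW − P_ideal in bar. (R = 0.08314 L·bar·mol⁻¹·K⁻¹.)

Ideal: P_ideal = RT/V_m = (0.08314)(639.5)/0.4990 = 106.549 bar
vdW: P = RT/(V_m − b) − a/V_m² = 53.1680/0.482040 − 0.2041/0.249001 = 110.298 − 0.819675 = 109.478 bar
ΔP = 109.478 − 106.549 = 2.93 bar

ΔP ≈ 2.93 bar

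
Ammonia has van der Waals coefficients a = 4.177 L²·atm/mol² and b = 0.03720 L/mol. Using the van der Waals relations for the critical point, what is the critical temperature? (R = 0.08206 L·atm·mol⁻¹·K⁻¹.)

T_c ≈ 405.4 K

For a van der Waals gas, T_c = 8a/(27Rb).
T_c = 8×4.177/(27×0.08206×0.03720) = 33.416/0.082421 = 405.4 K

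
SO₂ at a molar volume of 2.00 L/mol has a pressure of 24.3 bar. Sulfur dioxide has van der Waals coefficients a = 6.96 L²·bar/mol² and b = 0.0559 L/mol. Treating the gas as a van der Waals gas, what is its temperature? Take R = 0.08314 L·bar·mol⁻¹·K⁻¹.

T = (P + a/V_m²)(V_m − b)/R
P + a/V_m² = 24.3 + 6.96/(2.00)² = 26.040 bar
V_m − b = 2.00 − 0.0559 = 1.9441 L/mol
T = (26.040)(1.9441)/0.08314 = 608.9 K

T ≈ 608.9 K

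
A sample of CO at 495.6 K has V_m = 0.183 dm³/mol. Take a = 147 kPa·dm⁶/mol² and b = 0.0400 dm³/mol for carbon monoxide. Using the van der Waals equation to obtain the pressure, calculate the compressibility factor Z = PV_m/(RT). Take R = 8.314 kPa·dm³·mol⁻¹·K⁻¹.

Z ≈ 1.085

P = RT/(V_m − b) − a/V_m² = (8.314)(495.6)/(0.183 − 0.0400) − 147/(0.183)²
  = 4120.4/0.14300 − 4389.5 = 28814 − 4389.5 = 24425 kPa
Z = PV_m/(RT) = (24425)(0.183)/((8.314)(495.6)) = 4469.8/4120.4 = 1.085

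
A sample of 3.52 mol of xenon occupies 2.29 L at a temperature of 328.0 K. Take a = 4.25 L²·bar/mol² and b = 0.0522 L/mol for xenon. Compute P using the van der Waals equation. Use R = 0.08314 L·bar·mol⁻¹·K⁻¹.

P ≈ 35.53 bar

P = nRT/(V − nb) − a n²/V²
nRT/(V − nb) = (3.52)(0.08314)(328.0)/(2.29 − 3.52×0.0522) = 95.990/2.1063 = 45.573 bar
a n²/V² = (4.25)(3.52)²/(2.29)² = 10.042 bar
P = 45.573 − 10.042 = 35.53 bar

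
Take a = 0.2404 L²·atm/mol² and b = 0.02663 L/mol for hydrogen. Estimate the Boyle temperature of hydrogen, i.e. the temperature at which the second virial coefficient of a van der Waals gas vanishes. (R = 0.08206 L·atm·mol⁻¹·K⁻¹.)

For a van der Waals gas the second virial coefficient B₂ = b − a/(RT) vanishes at T_B = a/(Rb).
T_B = 0.2404/(0.08206×0.02663) = 0.2404/0.0021853 = 110.0 K

T_B ≈ 110.0 K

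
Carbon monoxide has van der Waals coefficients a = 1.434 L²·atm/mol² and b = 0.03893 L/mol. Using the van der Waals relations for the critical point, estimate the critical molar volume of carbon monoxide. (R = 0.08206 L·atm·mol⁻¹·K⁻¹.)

V_m,c ≈ 0.1168 L/mol

For a van der Waals gas, V_m,c = 3b.
V_m,c = 3×0.03893 = 0.1168 L/mol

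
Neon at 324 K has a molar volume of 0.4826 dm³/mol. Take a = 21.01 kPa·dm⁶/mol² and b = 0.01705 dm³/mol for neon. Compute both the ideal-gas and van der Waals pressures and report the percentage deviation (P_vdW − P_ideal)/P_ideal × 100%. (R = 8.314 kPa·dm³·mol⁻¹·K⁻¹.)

Ideal: P_ideal = RT/V_m = (8.314)(324)/0.4826 = 5581.72 kPa
vdW: P = RT/(V_m − b) − a/V_m² = 2693.74/0.465550 − 21.01/0.232903 = 5786.15 − 90.2092 = 5695.94 kPa
% deviation = (5695.94 − 5581.72)/5581.72 × 100% = 2.05%

2.05 %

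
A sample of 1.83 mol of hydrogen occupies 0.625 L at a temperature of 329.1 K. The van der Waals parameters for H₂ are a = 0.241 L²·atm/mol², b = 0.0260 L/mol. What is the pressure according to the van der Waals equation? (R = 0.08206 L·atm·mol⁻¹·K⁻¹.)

P = nRT/(V − nb) − a n²/V²
nRT/(V − nb) = (1.83)(0.08206)(329.1)/(0.625 − 1.83×0.0260) = 49.421/0.57742 = 85.589 atm
a n²/V² = (0.241)(1.83)²/(0.625)² = 2.0661 atm
P = 85.589 − 2.0661 = 83.52 atm

P ≈ 83.52 atm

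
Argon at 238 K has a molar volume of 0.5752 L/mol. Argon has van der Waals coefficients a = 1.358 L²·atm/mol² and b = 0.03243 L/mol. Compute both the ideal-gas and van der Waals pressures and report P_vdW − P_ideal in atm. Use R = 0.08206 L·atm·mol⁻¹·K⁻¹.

Ideal: P_ideal = RT/V_m = (0.08206)(238)/0.5752 = 33.9539 atm
vdW: P = RT/(V_m − b) − a/V_m² = 19.5303/0.542770 − 1.358/0.330855 = 35.9826 − 4.10452 = 31.8781 atm
ΔP = 31.8781 − 33.9539 = -2.076 atm

ΔP ≈ -2.076 atm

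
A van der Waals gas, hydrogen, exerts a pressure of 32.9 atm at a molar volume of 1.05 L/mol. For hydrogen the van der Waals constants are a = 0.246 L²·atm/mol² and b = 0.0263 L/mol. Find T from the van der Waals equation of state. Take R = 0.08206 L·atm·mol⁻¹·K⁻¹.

T = (P + a/V_m²)(V_m − b)/R
P + a/V_m² = 32.9 + 0.246/(1.05)² = 33.123 atm
V_m − b = 1.05 − 0.0263 = 1.0237 L/mol
T = (33.123)(1.0237)/0.08206 = 413.2 K

T ≈ 413.2 K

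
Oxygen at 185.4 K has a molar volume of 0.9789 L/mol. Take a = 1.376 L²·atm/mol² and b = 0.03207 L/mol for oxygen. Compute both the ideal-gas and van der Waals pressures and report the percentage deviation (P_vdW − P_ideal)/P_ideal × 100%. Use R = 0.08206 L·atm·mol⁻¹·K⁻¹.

-5.85 %

Ideal: P_ideal = RT/V_m = (0.08206)(185.4)/0.9789 = 15.5419 atm
vdW: P = RT/(V_m − b) − a/V_m² = 15.2139/0.946830 − 1.376/0.958245 = 16.0682 − 1.43596 = 14.6322 atm
% deviation = (14.6322 − 15.5419)/15.5419 × 100% = -5.85%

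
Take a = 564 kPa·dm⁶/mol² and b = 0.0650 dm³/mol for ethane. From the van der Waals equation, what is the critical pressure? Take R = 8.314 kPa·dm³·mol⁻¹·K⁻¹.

P_c ≈ 4944 kPa

For a van der Waals gas, P_c = a/(27b²).
P_c = 564/(27×(0.0650)²) = 564/0.11408 = 4944 kPa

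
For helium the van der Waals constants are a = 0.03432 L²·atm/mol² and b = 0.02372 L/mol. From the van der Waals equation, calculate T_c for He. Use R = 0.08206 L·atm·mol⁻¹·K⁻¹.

For a van der Waals gas, T_c = 8a/(27Rb).
T_c = 8×0.03432/(27×0.08206×0.02372) = 0.27456/0.052555 = 5.224 K

T_c ≈ 5.224 K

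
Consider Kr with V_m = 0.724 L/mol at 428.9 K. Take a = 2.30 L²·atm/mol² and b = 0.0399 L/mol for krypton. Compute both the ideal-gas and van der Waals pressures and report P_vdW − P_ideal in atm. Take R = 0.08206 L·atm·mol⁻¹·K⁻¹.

Ideal: P_ideal = RT/V_m = (0.08206)(428.9)/0.724 = 48.6126 atm
vdW: P = RT/(V_m − b) − a/V_m² = 35.1955/0.684100 − 2.30/0.524176 = 51.4479 − 4.38784 = 47.0601 atm
ΔP = 47.0601 − 48.6126 = -1.553 atm

ΔP ≈ -1.553 atm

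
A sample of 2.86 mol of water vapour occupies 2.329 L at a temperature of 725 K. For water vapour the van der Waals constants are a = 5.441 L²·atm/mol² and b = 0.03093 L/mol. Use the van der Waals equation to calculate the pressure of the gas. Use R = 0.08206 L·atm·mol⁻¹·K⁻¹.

P = nRT/(V − nb) − a n²/V²
nRT/(V − nb) = (2.86)(0.08206)(725)/(2.329 − 2.86×0.03093) = 170.15/2.2405 = 75.943 atm
a n²/V² = (5.441)(2.86)²/(2.329)² = 8.2049 atm
P = 75.943 − 8.2049 = 67.74 atm

P ≈ 67.74 atm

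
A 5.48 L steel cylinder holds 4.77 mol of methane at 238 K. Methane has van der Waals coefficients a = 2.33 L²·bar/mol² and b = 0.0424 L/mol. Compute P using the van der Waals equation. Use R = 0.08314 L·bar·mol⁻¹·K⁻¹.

P = nRT/(V − nb) − a n²/V²
nRT/(V − nb) = (4.77)(0.08314)(238)/(5.48 − 4.77×0.0424) = 94.386/5.2778 = 17.884 bar
a n²/V² = (2.33)(4.77)²/(5.48)² = 1.7654 bar
P = 17.884 − 1.7654 = 16.12 bar

P ≈ 16.12 bar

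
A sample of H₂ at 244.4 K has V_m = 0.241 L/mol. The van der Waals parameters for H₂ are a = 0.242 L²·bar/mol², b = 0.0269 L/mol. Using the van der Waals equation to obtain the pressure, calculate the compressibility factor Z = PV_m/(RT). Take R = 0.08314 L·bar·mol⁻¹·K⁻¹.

Z ≈ 1.076

P = RT/(V_m − b) − a/V_m² = (0.08314)(244.4)/(0.241 − 0.0269) − 0.242/(0.241)²
  = 20.319/0.21410 − 4.1666 = 94.904 − 4.1666 = 90.737 bar
Z = PV_m/(RT) = (90.737)(0.241)/((0.08314)(244.4)) = 21.868/20.319 = 1.076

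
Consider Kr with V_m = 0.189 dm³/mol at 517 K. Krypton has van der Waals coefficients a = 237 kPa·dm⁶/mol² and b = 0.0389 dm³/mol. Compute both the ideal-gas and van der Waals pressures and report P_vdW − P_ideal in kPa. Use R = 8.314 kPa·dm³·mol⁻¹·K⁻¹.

ΔP ≈ -741 kPa

Ideal: P_ideal = RT/V_m = (8.314)(517)/0.189 = 22742.5 kPa
vdW: P = RT/(V_m − b) − a/V_m² = 4298.34/0.150100 − 237/0.0357210 = 28636.5 − 6634.75 = 22001.8 kPa
ΔP = 22001.8 − 22742.5 = -741 kPa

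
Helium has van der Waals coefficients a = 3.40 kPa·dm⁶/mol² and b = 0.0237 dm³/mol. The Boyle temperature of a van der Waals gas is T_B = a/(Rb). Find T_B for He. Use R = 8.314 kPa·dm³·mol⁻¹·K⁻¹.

For a van der Waals gas the second virial coefficient B₂ = b − a/(RT) vanishes at T_B = a/(Rb).
T_B = 3.40/(8.314×0.0237) = 3.40/0.19704 = 17.26 K

T_B ≈ 17.26 K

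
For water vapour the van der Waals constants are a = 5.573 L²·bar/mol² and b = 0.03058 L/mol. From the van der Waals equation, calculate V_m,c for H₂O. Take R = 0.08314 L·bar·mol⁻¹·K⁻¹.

For a van der Waals gas, V_m,c = 3b.
V_m,c = 3×0.03058 = 0.09174 L/mol

V_m,c ≈ 0.09174 L/mol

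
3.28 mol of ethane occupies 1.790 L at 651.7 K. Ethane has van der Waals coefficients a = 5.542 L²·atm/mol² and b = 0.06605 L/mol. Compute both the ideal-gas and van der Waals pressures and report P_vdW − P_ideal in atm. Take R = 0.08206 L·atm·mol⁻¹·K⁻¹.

Ideal: P_ideal = nRT/V = (3.28)(0.08206)(651.7)/1.790 = 97.9941 atm
vdW: P = nRT/(V − nb) − a n²/V² = 175.409/1.57336 − 59.6231/3.20410 = 111.487 − 18.6084 = 92.879 atm
ΔP = 92.879 − 97.9941 = -5.12 atm

ΔP ≈ -5.12 atm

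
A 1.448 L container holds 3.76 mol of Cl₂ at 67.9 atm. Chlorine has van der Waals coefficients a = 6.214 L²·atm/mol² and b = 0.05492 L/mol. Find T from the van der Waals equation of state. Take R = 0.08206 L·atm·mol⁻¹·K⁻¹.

T ≈ 441.8 K

T = (P + a n²/V²)(V − nb)/(nR)
P + a n²/V² = 67.9 + (6.214)(3.76)²/(1.448)² = 109.80 atm
V − nb = 1.448 − (3.76)(0.05492) = 1.2415 L
T = (109.80)(1.2415)/((3.76)(0.08206)) = 441.8 K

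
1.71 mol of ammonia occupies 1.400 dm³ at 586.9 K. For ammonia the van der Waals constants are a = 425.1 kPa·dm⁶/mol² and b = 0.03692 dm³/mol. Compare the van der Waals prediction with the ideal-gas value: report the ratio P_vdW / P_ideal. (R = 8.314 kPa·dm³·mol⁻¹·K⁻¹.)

P_vdW / P_ideal ≈ 0.9408

Ideal: P_ideal = nRT/V = (1.71)(8.314)(586.9)/1.400 = 5959.94 kPa
vdW: P = nRT/(V − nb) − a n²/V² = 8343.92/1.33687 − 1243.03/1.96000 = 6241.38 − 634.199 = 5607.18 kPa
Ratio = 5607.18/5959.94 = 0.9408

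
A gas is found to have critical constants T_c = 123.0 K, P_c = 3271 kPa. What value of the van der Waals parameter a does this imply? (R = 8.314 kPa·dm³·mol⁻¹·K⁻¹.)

From T_c = 8a/(27Rb) and P_c = a/(27b²): a = 27 R² T_c²/(64 P_c).
a = 27×(8.314)²×(123.0)²/(64×3271) = 28235405/209344 = 134.9 kPa·dm⁶/mol²

a ≈ 134.9 kPa·dm⁶/mol²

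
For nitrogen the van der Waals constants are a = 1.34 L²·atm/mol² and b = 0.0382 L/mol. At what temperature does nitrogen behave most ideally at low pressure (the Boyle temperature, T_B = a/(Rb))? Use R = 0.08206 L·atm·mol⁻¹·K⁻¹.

T_B ≈ 427.5 K

For a van der Waals gas the second virial coefficient B₂ = b − a/(RT) vanishes at T_B = a/(Rb).
T_B = 1.34/(0.08206×0.0382) = 1.34/0.0031347 = 427.5 K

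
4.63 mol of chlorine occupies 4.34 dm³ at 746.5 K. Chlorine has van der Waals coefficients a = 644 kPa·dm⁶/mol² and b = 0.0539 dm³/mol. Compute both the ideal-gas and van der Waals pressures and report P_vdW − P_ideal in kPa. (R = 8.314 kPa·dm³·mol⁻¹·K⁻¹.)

ΔP ≈ -329.0 kPa

Ideal: P_ideal = nRT/V = (4.63)(8.314)(746.5)/4.34 = 6621.11 kPa
vdW: P = nRT/(V − nb) − a n²/V² = 28735.6/4.09044 − 13805.4/18.8356 = 7025.06 − 732.942 = 6292.12 kPa
ΔP = 6292.12 − 6621.11 = -329.0 kPa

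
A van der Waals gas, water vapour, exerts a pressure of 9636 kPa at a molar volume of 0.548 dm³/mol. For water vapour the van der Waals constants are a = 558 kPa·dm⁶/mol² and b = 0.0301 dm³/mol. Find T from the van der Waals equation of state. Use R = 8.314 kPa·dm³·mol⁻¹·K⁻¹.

T ≈ 716.0 K

T = (P + a/V_m²)(V_m − b)/R
P + a/V_m² = 9636 + 558/(0.548)² = 11494 kPa
V_m − b = 0.548 − 0.0301 = 0.51790 dm³/mol
T = (11494)(0.51790)/8.314 = 716.0 K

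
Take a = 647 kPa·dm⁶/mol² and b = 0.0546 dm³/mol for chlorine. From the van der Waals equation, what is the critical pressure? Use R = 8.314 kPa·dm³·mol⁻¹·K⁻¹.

For a van der Waals gas, P_c = a/(27b²).
P_c = 647/(27×(0.0546)²) = 647/0.080491 = 8038 kPa

P_c ≈ 8038 kPa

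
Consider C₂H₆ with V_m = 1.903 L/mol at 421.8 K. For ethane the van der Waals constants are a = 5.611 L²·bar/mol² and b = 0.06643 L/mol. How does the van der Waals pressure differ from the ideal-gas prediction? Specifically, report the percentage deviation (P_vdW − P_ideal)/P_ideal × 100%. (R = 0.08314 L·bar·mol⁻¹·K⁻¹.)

-4.79 %

Ideal: P_ideal = RT/V_m = (0.08314)(421.8)/1.903 = 18.4280 bar
vdW: P = RT/(V_m − b) − a/V_m² = 35.0685/1.83657 − 5.611/3.62141 = 19.0946 − 1.54940 = 17.5452 bar
% deviation = (17.5452 − 18.4280)/18.4280 × 100% = -4.79%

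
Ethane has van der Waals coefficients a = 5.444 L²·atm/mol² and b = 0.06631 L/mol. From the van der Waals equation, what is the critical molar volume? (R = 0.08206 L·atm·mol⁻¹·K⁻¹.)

V_m,c ≈ 0.1989 L/mol

For a van der Waals gas, V_m,c = 3b.
V_m,c = 3×0.06631 = 0.1989 L/mol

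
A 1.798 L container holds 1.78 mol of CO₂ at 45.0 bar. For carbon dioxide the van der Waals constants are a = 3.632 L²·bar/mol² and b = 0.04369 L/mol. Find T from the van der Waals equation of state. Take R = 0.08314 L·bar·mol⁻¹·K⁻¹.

T ≈ 564.5 K

T = (P + a n²/V²)(V − nb)/(nR)
P + a n²/V² = 45.0 + (3.632)(1.78)²/(1.798)² = 48.560 bar
V − nb = 1.798 − (1.78)(0.04369) = 1.7202 L
T = (48.560)(1.7202)/((1.78)(0.08314)) = 564.5 K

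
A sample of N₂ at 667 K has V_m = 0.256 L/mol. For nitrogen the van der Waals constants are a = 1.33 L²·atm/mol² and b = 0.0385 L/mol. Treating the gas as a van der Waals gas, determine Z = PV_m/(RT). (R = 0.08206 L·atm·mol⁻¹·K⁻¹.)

Z ≈ 1.082

P = RT/(V_m − b) − a/V_m² = (0.08206)(667)/(0.256 − 0.0385) − 1.33/(0.256)²
  = 54.734/0.21750 − 20.294 = 251.65 − 20.294 = 231.36 atm
Z = PV_m/(RT) = (231.36)(0.256)/((0.08206)(667)) = 59.228/54.734 = 1.082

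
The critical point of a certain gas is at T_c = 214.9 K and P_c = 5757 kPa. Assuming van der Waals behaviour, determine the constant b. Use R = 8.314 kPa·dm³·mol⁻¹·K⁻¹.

b ≈ 0.03879 dm³/mol

From T_c = 8a/(27Rb) and P_c = a/(27b²): b = R T_c/(8 P_c).
b = (8.314)(214.9)/(8×5757) = 1786.7/46056 = 0.03879 dm³/mol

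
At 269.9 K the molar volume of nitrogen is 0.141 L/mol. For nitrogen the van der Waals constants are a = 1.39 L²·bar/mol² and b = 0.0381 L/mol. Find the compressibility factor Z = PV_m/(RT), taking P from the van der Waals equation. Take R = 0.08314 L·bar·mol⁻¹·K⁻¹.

Z ≈ 0.9309

P = RT/(V_m − b) − a/V_m² = (0.08314)(269.9)/(0.141 − 0.0381) − 1.39/(0.141)²
  = 22.439/0.10290 − 69.916 = 218.07 − 69.916 = 148.15 bar
Z = PV_m/(RT) = (148.15)(0.141)/((0.08314)(269.9)) = 20.889/22.439 = 0.9309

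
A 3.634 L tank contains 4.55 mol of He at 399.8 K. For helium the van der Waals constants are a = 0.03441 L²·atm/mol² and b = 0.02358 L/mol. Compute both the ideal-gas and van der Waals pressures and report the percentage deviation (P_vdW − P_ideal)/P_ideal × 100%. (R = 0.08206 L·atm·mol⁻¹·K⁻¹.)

Ideal: P_ideal = nRT/V = (4.55)(0.08206)(399.8)/3.634 = 41.0772 atm
vdW: P = nRT/(V − nb) − a n²/V² = 149.275/3.52671 − 0.712373/13.2060 = 42.3270 − 0.0539431 = 42.2731 atm
% deviation = (42.2731 − 41.0772)/41.0772 × 100% = 2.91%

2.91 %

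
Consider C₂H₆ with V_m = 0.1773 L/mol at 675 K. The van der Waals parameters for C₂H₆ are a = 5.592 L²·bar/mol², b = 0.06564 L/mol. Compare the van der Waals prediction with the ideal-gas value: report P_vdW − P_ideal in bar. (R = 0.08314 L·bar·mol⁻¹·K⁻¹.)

ΔP ≈ 8.18 bar

Ideal: P_ideal = RT/V_m = (0.08314)(675)/0.1773 = 316.523 bar
vdW: P = RT/(V_m − b) − a/V_m² = 56.1195/0.111660 − 5.592/0.0314353 = 502.593 − 177.889 = 324.704 bar
ΔP = 324.704 − 316.523 = 8.18 bar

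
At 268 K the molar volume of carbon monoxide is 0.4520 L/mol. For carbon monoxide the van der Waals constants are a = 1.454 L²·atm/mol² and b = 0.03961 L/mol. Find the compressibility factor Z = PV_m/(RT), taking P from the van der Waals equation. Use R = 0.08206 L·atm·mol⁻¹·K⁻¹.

P = RT/(V_m − b) − a/V_m² = (0.08206)(268)/(0.4520 − 0.03961) − 1.454/(0.4520)²
  = 21.992/0.41239 − 7.1168 = 53.328 − 7.1168 = 46.211 atm
Z = PV_m/(RT) = (46.211)(0.4520)/((0.08206)(268)) = 20.887/21.992 = 0.9498

Z ≈ 0.9498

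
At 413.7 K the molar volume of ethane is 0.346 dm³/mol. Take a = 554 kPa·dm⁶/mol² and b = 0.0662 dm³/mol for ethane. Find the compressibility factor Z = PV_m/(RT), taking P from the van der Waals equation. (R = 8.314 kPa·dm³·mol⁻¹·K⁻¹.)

P = RT/(V_m − b) − a/V_m² = (8.314)(413.7)/(0.346 − 0.0662) − 554/(0.346)²
  = 3439.5/0.27980 − 4627.6 = 12293 − 4627.6 = 7665 kPa
Z = PV_m/(RT) = (7665)(0.346)/((8.314)(413.7)) = 2652.1/3439.5 = 0.7711

Z ≈ 0.7711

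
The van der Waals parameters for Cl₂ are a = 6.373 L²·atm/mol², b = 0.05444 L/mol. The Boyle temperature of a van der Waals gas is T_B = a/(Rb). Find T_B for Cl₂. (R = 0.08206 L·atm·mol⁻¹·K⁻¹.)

For a van der Waals gas the second virial coefficient B₂ = b − a/(RT) vanishes at T_B = a/(Rb).
T_B = 6.373/(0.08206×0.05444) = 6.373/0.0044673 = 1427 K

T_B ≈ 1427 K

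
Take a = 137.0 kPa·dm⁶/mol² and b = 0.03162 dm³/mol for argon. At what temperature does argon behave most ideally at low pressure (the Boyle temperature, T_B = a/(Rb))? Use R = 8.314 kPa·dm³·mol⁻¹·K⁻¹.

For a van der Waals gas the second virial coefficient B₂ = b − a/(RT) vanishes at T_B = a/(Rb).
T_B = 137.0/(8.314×0.03162) = 137.0/0.26289 = 521.1 K

T_B ≈ 521.1 K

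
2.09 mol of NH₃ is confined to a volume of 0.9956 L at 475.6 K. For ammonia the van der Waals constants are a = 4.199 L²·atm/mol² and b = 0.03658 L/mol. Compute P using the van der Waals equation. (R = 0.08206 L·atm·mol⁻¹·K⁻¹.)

P ≈ 70.24 atm

P = nRT/(V − nb) − a n²/V²
nRT/(V − nb) = (2.09)(0.08206)(475.6)/(0.9956 − 2.09×0.03658) = 81.568/0.91915 = 88.743 atm
a n²/V² = (4.199)(2.09)²/(0.9956)² = 18.504 atm
P = 88.743 − 18.504 = 70.24 atm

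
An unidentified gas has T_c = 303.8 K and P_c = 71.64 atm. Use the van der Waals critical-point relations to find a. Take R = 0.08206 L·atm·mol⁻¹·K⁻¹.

a ≈ 3.660 L²·atm/mol²

From T_c = 8a/(27Rb) and P_c = a/(27b²): a = 27 R² T_c²/(64 P_c).
a = 27×(0.08206)²×(303.8)²/(64×71.64) = 16780/4585.0 = 3.660 L²·atm/mol²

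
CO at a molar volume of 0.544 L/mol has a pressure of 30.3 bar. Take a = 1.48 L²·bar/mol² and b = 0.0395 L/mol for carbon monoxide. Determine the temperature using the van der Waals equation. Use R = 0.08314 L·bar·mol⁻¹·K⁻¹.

T = (P + a/V_m²)(V_m − b)/R
P + a/V_m² = 30.3 + 1.48/(0.544)² = 35.301 bar
V_m − b = 0.544 − 0.0395 = 0.50450 L/mol
T = (35.301)(0.50450)/0.08314 = 214.2 K

T ≈ 214.2 K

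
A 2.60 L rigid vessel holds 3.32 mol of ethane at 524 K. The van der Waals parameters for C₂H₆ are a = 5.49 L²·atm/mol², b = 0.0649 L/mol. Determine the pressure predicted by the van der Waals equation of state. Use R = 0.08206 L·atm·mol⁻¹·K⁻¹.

P ≈ 50.92 atm

P = nRT/(V − nb) − a n²/V²
nRT/(V − nb) = (3.32)(0.08206)(524)/(2.60 − 3.32×0.0649) = 142.76/2.3845 = 59.870 atm
a n²/V² = (5.49)(3.32)²/(2.60)² = 8.9516 atm
P = 59.870 − 8.9516 = 50.92 atm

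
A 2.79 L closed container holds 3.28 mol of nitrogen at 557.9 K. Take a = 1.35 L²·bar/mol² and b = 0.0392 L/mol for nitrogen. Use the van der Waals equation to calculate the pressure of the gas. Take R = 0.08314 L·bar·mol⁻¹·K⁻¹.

P ≈ 55.30 bar

P = nRT/(V − nb) − a n²/V²
nRT/(V − nb) = (3.28)(0.08314)(557.9)/(2.79 − 3.28×0.0392) = 152.14/2.6614 = 57.165 bar
a n²/V² = (1.35)(3.28)²/(2.79)² = 1.8658 bar
P = 57.165 − 1.8658 = 55.30 bar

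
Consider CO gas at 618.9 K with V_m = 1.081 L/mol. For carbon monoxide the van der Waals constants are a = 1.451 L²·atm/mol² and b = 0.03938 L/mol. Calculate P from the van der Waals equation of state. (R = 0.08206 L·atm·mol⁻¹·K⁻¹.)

P ≈ 47.52 atm

P = RT/(V_m − b) − a/V_m²
RT/(V_m − b) = (0.08206)(618.9)/(1.081 − 0.03938) = 50.787/1.0416 = 48.759 atm
a/V_m² = 1.451/(1.081)² = 1.2417 atm
P = 48.759 − 1.2417 = 47.52 atm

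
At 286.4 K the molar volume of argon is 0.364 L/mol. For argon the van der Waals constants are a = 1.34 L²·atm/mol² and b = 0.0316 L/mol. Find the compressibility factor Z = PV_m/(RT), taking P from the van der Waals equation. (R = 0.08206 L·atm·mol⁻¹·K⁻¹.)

P = RT/(V_m − b) − a/V_m² = (0.08206)(286.4)/(0.364 − 0.0316) − 1.34/(0.364)²
  = 23.502/0.33240 − 10.114 = 70.704 − 10.114 = 60.590 atm
Z = PV_m/(RT) = (60.590)(0.364)/((0.08206)(286.4)) = 22.055/23.502 = 0.9384

Z ≈ 0.9384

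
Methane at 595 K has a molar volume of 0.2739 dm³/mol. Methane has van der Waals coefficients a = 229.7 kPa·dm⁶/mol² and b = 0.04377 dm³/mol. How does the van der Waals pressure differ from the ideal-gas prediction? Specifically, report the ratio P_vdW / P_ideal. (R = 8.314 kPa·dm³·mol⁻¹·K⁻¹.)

P_vdW / P_ideal ≈ 1.021

Ideal: P_ideal = RT/V_m = (8.314)(595)/0.2739 = 18060.7 kPa
vdW: P = RT/(V_m − b) − a/V_m² = 4946.83/0.230130 − 229.7/0.0750212 = 21495.8 − 3061.80 = 18434.0 kPa
Ratio = 18434.0/18060.7 = 1.021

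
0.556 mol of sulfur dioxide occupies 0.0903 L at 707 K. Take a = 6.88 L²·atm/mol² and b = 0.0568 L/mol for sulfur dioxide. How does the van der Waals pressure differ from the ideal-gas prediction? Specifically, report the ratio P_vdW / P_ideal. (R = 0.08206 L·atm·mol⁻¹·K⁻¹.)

Ideal: P_ideal = nRT/V = (0.556)(0.08206)(707)/0.0903 = 357.222 atm
vdW: P = nRT/(V − nb) − a n²/V² = 32.2571/0.0587192 − 2.12686/0.00815409 = 549.345 − 260.834 = 288.511 atm
Ratio = 288.511/357.222 = 0.8077

P_vdW / P_ideal ≈ 0.8077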